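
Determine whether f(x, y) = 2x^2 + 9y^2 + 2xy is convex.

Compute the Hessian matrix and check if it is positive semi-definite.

f(x,y) = 2x^2 + 9y^2 + 2xy
Hessian H = [[4, 2], [2, 18]]
trace(H) = 22, det(H) = 68
Eigenvalues: (22 +/- sqrt(212)) / 2 = 18.28, 3.72
Since both eigenvalues > 0, f is convex.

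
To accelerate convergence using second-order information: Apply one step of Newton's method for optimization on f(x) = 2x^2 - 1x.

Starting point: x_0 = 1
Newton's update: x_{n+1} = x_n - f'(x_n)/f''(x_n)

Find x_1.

f(x) = 2x^2 - 1x
f'(x) = 4x + (-1), f''(x) = 4
Newton step: x_1 = x_0 - f'(x_0)/f''(x_0)
f'(1) = 3
x_1 = 1 - 3/4 = 1/4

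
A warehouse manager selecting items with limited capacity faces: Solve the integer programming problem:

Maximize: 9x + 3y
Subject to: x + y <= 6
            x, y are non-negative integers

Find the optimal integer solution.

Objective: 9x + 3y, constraint: x + y <= 6
Coefficient of x is 9 >= coefficient of y is 3, so allocate the entire budget to x.
Optimal: x = 6, y = 0, value = 54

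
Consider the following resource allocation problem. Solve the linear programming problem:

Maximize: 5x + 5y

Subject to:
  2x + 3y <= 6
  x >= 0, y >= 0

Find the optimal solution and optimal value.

The feasible region has vertices at [(0, 0), (3, 0), (0, 2)].
Checking objective 5x + 5y at each vertex:
  (0, 0): 5*0 + 5*0 = 0
  (3, 0): 5*3 + 5*0 = 15
  (0, 2): 5*0 + 5*2 = 10
Maximum is 15 at (3, 0).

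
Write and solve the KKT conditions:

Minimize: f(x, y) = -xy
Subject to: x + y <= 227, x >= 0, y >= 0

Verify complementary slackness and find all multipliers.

Problem: min -xy s.t. x + y <= 227 (multiplier lambda), x >= 0 (mu_x), y >= 0 (mu_y)
KKT stationarity: -y + lambda - mu_x = 0, -x + lambda - mu_y = 0, with lambda, mu_x, mu_y >= 0
Complementary slackness: lambda*(x + y - 227) = 0, mu_x*x = 0, mu_y*y = 0
If lambda = 0: y = -mu_x <= 0 and x = -mu_y <= 0 force x = y = 0 with f = 0; but x = y = 227/2 is feasible with f = -51529/4 < 0, so this is not the minimum. Hence lambda > 0 and x + y = 227.
Try x > 0, y > 0 (so mu_x = mu_y = 0): y = lambda, x = lambda => x = y = lambda
x + y = 227 => 2*lambda = 227 => lambda = 227/2
x* = y* = 227/2 > 0, consistent with mu_x = mu_y = 0.
(Any feasible point with x = 0 or y = 0 has f = 0 > -51529/4, so the minimum is not on those boundaries.)
min(-xy) = -51529/4 (i.e. max xy = 51529/4)
Multipliers: lambda = 227/2, mu_x = 0, mu_y = 0
Complementary slackness: lambda*(x + y - 227) = 227/2*(227/2 + 227/2 - 227) = 0, mu_x*x = 0*227/2 = 0, mu_y*y = 0*227/2 = 0. Satisfied.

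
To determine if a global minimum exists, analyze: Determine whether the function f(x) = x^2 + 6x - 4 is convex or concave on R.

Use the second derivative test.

f(x) = x^2 + 6x - 4
f'(x) = 2x + 6
f''(x) = 2
Since f''(x) = 2 > 0 for all x, f is convex on R.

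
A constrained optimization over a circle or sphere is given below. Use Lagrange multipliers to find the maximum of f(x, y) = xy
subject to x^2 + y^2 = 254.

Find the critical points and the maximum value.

Lagrange conditions: y = 2*lambda*x and x = 2*lambda*y
If x = 0 then y = 0, violating the constraint, so x, y != 0.
Dividing: y/x = x/y => x^2 = y^2 => y = x or y = -x
Constraint: 2x^2 = 254 => x^2 = 127 => x = +/-sqrt(127)
Critical points: (sqrt(127), sqrt(127)), (-sqrt(127), -sqrt(127)), (sqrt(127), -sqrt(127)), (-sqrt(127), sqrt(127))
  y = x:  xy = x^2 = 127  at (sqrt(127), sqrt(127)) and (-sqrt(127), -sqrt(127))
  y = -x: xy = -x^2 = -127 at (sqrt(127), -sqrt(127)) and (-sqrt(127), sqrt(127))
Maximum xy = 127 at (sqrt(127), sqrt(127)) and (-sqrt(127), -sqrt(127))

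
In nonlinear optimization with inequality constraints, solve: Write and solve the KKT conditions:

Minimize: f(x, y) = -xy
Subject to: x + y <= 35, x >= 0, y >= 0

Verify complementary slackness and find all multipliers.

Problem: min -xy s.t. x + y <= 35 (multiplier lambda), x >= 0 (mu_x), y >= 0 (mu_y)
KKT stationarity: -y + lambda - mu_x = 0, -x + lambda - mu_y = 0, with lambda, mu_x, mu_y >= 0
Complementary slackness: lambda*(x + y - 35) = 0, mu_x*x = 0, mu_y*y = 0
If lambda = 0: y = -mu_x <= 0 and x = -mu_y <= 0 force x = y = 0 with f = 0; but x = y = 35/2 is feasible with f = -1225/4 < 0, so this is not the minimum. Hence lambda > 0 and x + y = 35.
Try x > 0, y > 0 (so mu_x = mu_y = 0): y = lambda, x = lambda => x = y = lambda
x + y = 35 => 2*lambda = 35 => lambda = 35/2
x* = y* = 35/2 > 0, consistent with mu_x = mu_y = 0.
(Any feasible point with x = 0 or y = 0 has f = 0 > -1225/4, so the minimum is not on those boundaries.)
min(-xy) = -1225/4 (i.e. max xy = 1225/4)
Multipliers: lambda = 35/2, mu_x = 0, mu_y = 0
Complementary slackness: lambda*(x + y - 35) = 35/2*(35/2 + 35/2 - 35) = 0, mu_x*x = 0*35/2 = 0, mu_y*y = 0*35/2 = 0. Satisfied.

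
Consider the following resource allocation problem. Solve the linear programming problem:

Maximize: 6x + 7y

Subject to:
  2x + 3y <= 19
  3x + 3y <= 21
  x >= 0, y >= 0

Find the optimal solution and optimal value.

Feasible vertices: (0, 0), (0, 19/3), (2, 5), (7, 0)
Objective 6x + 7y at each:
  (0, 0): 0
  (0, 19/3): 133/3
  (2, 5): 47
  (7, 0): 42
Maximum is 47 at (2, 5).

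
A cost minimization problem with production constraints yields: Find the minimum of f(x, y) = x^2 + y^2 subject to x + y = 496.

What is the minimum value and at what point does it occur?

Substitute y = 496 - x into f(x,y) = x^2 + y^2:
g(x) = x^2 + (496 - x)^2 = 2x^2 - 992x + 246016
g'(x) = 4x - 992 = 0  =>  x = 248
y = 496 - 248 = 248
Minimum value = 248^2 + 248^2 = 123008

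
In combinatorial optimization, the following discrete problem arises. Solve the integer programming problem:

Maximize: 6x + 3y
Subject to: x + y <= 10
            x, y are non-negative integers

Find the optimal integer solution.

Objective: 6x + 3y, constraint: x + y <= 10
Coefficient of x is 6 >= coefficient of y is 3, so allocate the entire budget to x.
Optimal: x = 10, y = 0, value = 60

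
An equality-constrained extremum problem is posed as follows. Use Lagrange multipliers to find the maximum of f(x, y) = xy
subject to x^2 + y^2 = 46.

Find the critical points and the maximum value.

Lagrange conditions: y = 2*lambda*x and x = 2*lambda*y
If x = 0 then y = 0, violating the constraint, so x, y != 0.
Dividing: y/x = x/y => x^2 = y^2 => y = x or y = -x
Constraint: 2x^2 = 46 => x^2 = 23 => x = +/-sqrt(23)
Critical points: (sqrt(23), sqrt(23)), (-sqrt(23), -sqrt(23)), (sqrt(23), -sqrt(23)), (-sqrt(23), sqrt(23))
  y = x:  xy = x^2 = 23  at (sqrt(23), sqrt(23)) and (-sqrt(23), -sqrt(23))
  y = -x: xy = -x^2 = -23 at (sqrt(23), -sqrt(23)) and (-sqrt(23), sqrt(23))
Maximum xy = 23 at (sqrt(23), sqrt(23)) and (-sqrt(23), -sqrt(23))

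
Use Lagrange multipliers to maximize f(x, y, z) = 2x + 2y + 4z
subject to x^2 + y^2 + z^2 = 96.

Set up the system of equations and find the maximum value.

Lagrange conditions: 2 = 2*lambda*x, 2 = 2*lambda*y, 4 = 2*lambda*z
So x:2 = y:2 = z:4, i.e. x = 2t, y = 2t, z = 4t
Constraint: t^2*(2^2 + 2^2 + 4^2) = 96
  t^2 * 24 = 96  =>  t = sqrt(4)
Maximum = 2*2t + 2*2t + 4*4t = 24*sqrt(4) = 48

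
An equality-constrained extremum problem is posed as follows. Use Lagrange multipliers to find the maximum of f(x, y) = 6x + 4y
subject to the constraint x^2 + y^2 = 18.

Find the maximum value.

Set up Lagrange conditions: grad f = lambda * grad g
  6 = 2*lambda*x
  4 = 2*lambda*y
From these: x/y = 6/4, so x = 6t, y = 4t for some t.
Substitute into constraint: (6t)^2 + (4t)^2 = 18
  t^2 * 52 = 18
  t = sqrt(18/52)
Maximum = 6*x + 4*y = (6^2 + 4^2)*t = 52 * sqrt(18/52) = sqrt(936)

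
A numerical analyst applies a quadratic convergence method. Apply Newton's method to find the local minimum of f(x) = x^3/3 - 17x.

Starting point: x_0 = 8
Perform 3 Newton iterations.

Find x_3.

f(x) = x^3/3 - 17x
f'(x) = x^2 - 17, f''(x) = 2x
Newton update: x_{n+1} = x_n - (x_n^2 - 17)/(2*x_n)
Step 1: x_0 = 8, f'=47, f''=16, x_1 = 81/16
Step 2: x_1 = 81/16, f'=2209/256, f''=81/8, x_2 = 10913/2592
Step 3: x_2 = 10913/2592, f'=4879681/6718464, f''=10913/1296, x_3 = 233307457/56572992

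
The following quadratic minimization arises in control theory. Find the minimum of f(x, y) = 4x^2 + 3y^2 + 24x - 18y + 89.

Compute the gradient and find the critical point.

f(x,y) = 4x^2 + 3y^2 + 24x - 18y + 89
df/dx = 8x + (24) = 0  =>  x = -3
df/dy = 6y + (-18) = 0  =>  y = 3
f(-3, 3) = 4*(-3)^2 + 3*(3)^2 + 24*(-3) + -18*(3) + 89 = 26
Hessian is diagonal with entries 8, 6 > 0, so this is a minimum.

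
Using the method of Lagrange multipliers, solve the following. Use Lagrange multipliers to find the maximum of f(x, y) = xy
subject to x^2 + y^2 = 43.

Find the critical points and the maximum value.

Lagrange conditions: y = 2*lambda*x and x = 2*lambda*y
If x = 0 then y = 0, violating the constraint, so x, y != 0.
Dividing: y/x = x/y => x^2 = y^2 => y = x or y = -x
Constraint: 2x^2 = 43 => x^2 = 43/2 => x = +/-sqrt(43/2)
Critical points: (sqrt(43/2), sqrt(43/2)), (-sqrt(43/2), -sqrt(43/2)), (sqrt(43/2), -sqrt(43/2)), (-sqrt(43/2), sqrt(43/2))
  y = x:  xy = x^2 = 43/2  at (sqrt(43/2), sqrt(43/2)) and (-sqrt(43/2), -sqrt(43/2))
  y = -x: xy = -x^2 = -43/2 at (sqrt(43/2), -sqrt(43/2)) and (-sqrt(43/2), sqrt(43/2))
Maximum xy = 43/2 at (sqrt(43/2), sqrt(43/2)) and (-sqrt(43/2), -sqrt(43/2))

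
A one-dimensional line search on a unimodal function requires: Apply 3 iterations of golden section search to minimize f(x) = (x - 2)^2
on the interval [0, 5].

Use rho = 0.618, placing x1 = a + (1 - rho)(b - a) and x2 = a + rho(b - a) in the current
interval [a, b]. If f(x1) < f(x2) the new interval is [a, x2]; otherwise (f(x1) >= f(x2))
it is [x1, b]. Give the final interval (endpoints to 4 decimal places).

Golden section search for min of f(x) = (x - 2)^2 on [0, 5].
Each step: x1 = a + (1 - rho)(b - a), x2 = a + rho(b - a); if f(x1) < f(x2) keep [a, x2], otherwise keep [x1, b].
Step 1: [0.0000, 5.0000], x1=1.9100 (f=0.0081), x2=3.0900 (f=1.1881); f(x1) < f(x2) => keep [0.0000, 3.0900]
Step 2: [0.0000, 3.0900], x1=1.1804 (f=0.6718), x2=1.9096 (f=0.0082); f(x1) > f(x2) => keep [1.1804, 3.0900]
Step 3: [1.1804, 3.0900], x1=1.9099 (f=0.0081), x2=2.3605 (f=0.1300); f(x1) < f(x2) => keep [1.1804, 2.3605]
Final interval: [1.1804, 2.3605]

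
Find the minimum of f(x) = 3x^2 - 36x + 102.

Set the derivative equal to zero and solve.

f(x) = 3x^2 - 36x + 102
f'(x) = 6x + (-36) = 0
x = 36/6 = 6
f(6) = -6
Since f''(x) = 6 > 0, this is a minimum.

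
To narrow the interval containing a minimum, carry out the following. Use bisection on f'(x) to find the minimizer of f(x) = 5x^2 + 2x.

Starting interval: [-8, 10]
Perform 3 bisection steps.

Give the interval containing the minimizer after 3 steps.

Finding critical point of f(x) = 5x^2 + 2x using bisection on f'(x) = 10x + 2.
f'(x) = 0 when x = -1/5.
Starting interval: [-8, 10]
Step 1: mid = 1, f'(mid) = 12, new interval = [-8, 1]
Step 2: mid = -7/2, f'(mid) = -33, new interval = [-7/2, 1]
Step 3: mid = -5/4, f'(mid) = -21/2, new interval = [-5/4, 1]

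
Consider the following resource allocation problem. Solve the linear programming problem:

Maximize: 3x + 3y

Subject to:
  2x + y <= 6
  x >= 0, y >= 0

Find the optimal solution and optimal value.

The feasible region has vertices at [(0, 0), (3, 0), (0, 6)].
Checking objective 3x + 3y at each vertex:
  (0, 0): 3*0 + 3*0 = 0
  (3, 0): 3*3 + 3*0 = 9
  (0, 6): 3*0 + 3*6 = 18
Maximum is 18 at (0, 6).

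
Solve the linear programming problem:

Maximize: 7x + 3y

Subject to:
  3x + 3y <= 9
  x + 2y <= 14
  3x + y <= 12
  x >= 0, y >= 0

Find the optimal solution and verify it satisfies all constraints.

Feasible vertices: (0, 0), (0, 3), (3, 0)
Objective 7x + 3y at each vertex:
  (0, 0): 0
  (0, 3): 9
  (3, 0): 21
Maximum is 21 at (3, 0).
Verify constraints at (x, y) = (3, 0):
  3*3 + 3*0 = 9 <= 9 (active)
  1*3 + 2*0 = 3 <= 14
  3*3 + 1*0 = 9 <= 12
  x = 3 >= 0, y = 0 >= 0. All constraints satisfied.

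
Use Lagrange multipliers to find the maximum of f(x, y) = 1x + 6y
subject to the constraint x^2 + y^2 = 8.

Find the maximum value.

Set up Lagrange conditions: grad f = lambda * grad g
  1 = 2*lambda*x
  6 = 2*lambda*y
From these: x/y = 1/6, so x = 1t, y = 6t for some t.
Substitute into constraint: (1t)^2 + (6t)^2 = 8
  t^2 * 37 = 8
  t = sqrt(8/37)
Maximum = 1*x + 6*y = (1^2 + 6^2)*t = 37 * sqrt(8/37) = sqrt(296)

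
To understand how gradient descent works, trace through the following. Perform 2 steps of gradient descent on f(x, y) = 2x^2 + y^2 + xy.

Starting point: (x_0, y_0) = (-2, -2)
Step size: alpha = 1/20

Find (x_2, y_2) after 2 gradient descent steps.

f(x,y) = 2x^2 + y^2 + xy
grad_x = 4x + 1y, grad_y = 2y + 1x
Step 1: grad = (-10, -6), (-3/2, -17/10)
Step 2: grad = (-77/10, -49/10), (-223/200, -291/200)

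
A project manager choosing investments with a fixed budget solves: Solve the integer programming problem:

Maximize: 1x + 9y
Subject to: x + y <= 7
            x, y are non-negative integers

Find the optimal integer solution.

Objective: 1x + 9y, constraint: x + y <= 7
Coefficient of y is 9 > coefficient of x is 1, so allocate the entire budget to y.
Optimal: x = 0, y = 7, value = 63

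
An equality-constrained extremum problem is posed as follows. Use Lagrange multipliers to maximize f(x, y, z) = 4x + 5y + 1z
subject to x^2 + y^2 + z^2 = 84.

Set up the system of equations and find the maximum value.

Lagrange conditions: 4 = 2*lambda*x, 5 = 2*lambda*y, 1 = 2*lambda*z
So x:4 = y:5 = z:1, i.e. x = 4t, y = 5t, z = 1t
Constraint: t^2*(4^2 + 5^2 + 1^2) = 84
  t^2 * 42 = 84  =>  t = sqrt(2)
Maximum = 4*4t + 5*5t + 1*1t = 42*sqrt(2) = sqrt(3528)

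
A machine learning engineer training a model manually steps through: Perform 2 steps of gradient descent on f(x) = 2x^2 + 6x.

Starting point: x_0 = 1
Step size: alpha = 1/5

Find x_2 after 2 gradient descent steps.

f(x) = 2x^2 + 6x, f'(x) = 4x + (6)
Step 1: f'(1) = 10, x_1 = 1 - 1/5 * 10 = -1
Step 2: f'(-1) = 2, x_2 = -1 - 1/5 * 2 = -7/5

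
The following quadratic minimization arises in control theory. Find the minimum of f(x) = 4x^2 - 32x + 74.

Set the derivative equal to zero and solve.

f(x) = 4x^2 - 32x + 74
f'(x) = 8x + (-32) = 0
x = 32/8 = 4
f(4) = 10
Since f''(x) = 8 > 0, this is a minimum.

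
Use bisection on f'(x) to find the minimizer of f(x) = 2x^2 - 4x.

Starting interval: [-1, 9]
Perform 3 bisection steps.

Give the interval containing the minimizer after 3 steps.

Finding critical point of f(x) = 2x^2 - 4x using bisection on f'(x) = 4x + -4.
f'(x) = 0 when x = 1.
Starting interval: [-1, 9]
Step 1: mid = 4, f'(mid) = 12, new interval = [-1, 4]
Step 2: mid = 3/2, f'(mid) = 2, new interval = [-1, 3/2]
Step 3: mid = 1/4, f'(mid) = -3, new interval = [1/4, 3/2]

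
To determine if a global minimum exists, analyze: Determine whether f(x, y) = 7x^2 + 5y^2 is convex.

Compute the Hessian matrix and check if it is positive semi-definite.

f(x,y) = 7x^2 + 5y^2
Hessian H = [[14, 0], [0, 10]]
trace(H) = 24, det(H) = 140
Eigenvalues: (24 +/- sqrt(16)) / 2 = 14, 10
Since both eigenvalues > 0, f is convex.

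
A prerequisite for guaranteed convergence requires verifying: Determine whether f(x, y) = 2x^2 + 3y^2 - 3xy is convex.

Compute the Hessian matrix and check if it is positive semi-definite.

f(x,y) = 2x^2 + 3y^2 - 3xy
Hessian H = [[4, -3], [-3, 6]]
trace(H) = 10, det(H) = 15
Eigenvalues: (10 +/- sqrt(40)) / 2 = 8.162, 1.838
Since both eigenvalues > 0, f is convex.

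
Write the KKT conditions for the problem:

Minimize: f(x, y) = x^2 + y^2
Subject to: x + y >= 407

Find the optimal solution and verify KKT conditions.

KKT conditions for min x^2 + y^2 s.t. x + y >= 407:
Stationarity: 2x = mu, 2y = mu
So x = y = mu/2.
Complementary slackness: mu*(x + y - 407) = 0
Primal feasibility: x + y >= 407; dual feasibility: mu >= 0
If mu = 0 then x = y = 0, but 0 + 0 < 407 is infeasible, so the constraint is active.
Constraint active: x + y = 2*(mu/2) = 407 => mu = 407
x = y = 407/2, f = 165649/2
Verify: stationarity 2*(407/2) = 407 = mu; primal 407/2 + 407/2 = 407 >= 407; dual mu = 407 >= 0; complementary slackness 407*(407 - 407) = 0. All KKT conditions hold.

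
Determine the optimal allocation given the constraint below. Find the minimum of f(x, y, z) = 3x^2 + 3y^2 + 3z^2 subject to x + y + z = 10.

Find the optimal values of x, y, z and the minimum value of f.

Using Lagrange multipliers on f = 3x^2 + 3y^2 + 3z^2 with constraint x + y + z = 10:
Conditions: 2*3*x = lambda, 2*3*y = lambda, 2*3*z = lambda
So x = lambda/6, y = lambda/6, z = lambda/6
Substituting into constraint: lambda * (1/2) = 10
lambda = 20
x = 10/3, y = 10/3, z = 10/3
Minimum value = 100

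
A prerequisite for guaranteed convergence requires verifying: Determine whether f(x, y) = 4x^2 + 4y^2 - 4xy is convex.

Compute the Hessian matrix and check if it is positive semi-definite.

f(x,y) = 4x^2 + 4y^2 - 4xy
Hessian H = [[8, -4], [-4, 8]]
trace(H) = 16, det(H) = 48
Eigenvalues: (16 +/- sqrt(64)) / 2 = 12, 4
Since both eigenvalues > 0, f is convex.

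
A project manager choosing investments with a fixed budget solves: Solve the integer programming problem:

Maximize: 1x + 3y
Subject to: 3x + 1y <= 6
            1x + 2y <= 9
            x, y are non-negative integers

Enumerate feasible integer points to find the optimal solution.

Constraint 1: 3x + 1y <= 6
Constraint 2: 1x + 2y <= 9
Feasible x range (need y >= 0): 0 <= x <= min(6/3, 9/1) => x in {0, ..., 2}.
Enumerate feasible integer points row by row (the coefficient of y is 3 > 0, so for each x the largest feasible y gives the best value):
  x = 0: y <= min((6 - 3*0)/1, (9 - 1*0)/2) => y in {0, ..., 4}; best 1*0 + 3*4 = 12
  x = 1: y <= min((6 - 3*1)/1, (9 - 1*1)/2) => y in {0, ..., 3}; best 1*1 + 3*3 = 10
  x = 2: y <= min((6 - 3*2)/1, (9 - 1*2)/2) => y in {0}; best 1*2 + 3*0 = 2
The maximum 1x + 3y = 12 is achieved at x = 0, y = 4.
Check: 3*0 + 1*4 = 4 <= 6 and 1*0 + 2*4 = 8 <= 9.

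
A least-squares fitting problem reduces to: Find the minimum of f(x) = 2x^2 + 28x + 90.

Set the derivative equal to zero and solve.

f(x) = 2x^2 + 28x + 90
f'(x) = 4x + (28) = 0
x = -28/4 = -7
f(-7) = -8
Since f''(x) = 4 > 0, this is a minimum.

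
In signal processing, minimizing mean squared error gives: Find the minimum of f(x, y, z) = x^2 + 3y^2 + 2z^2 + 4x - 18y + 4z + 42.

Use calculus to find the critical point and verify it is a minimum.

f(x,y,z) = x^2 + 3y^2 + 2z^2 + 4x - 18y + 4z + 42
df/dx = 2x + (4) = 0 => x = -2
df/dy = 6y + (-18) = 0 => y = 3
df/dz = 4z + (4) = 0 => z = -1
f(-2,3,-1) = 1*(-2)^2 + 3*(3)^2 + 2*(-1)^2 + 4*(-2) + -18*(3) + 4*(-1) + 42 = 9
Hessian is diagonal with entries 2, 6, 4 > 0, confirmed minimum.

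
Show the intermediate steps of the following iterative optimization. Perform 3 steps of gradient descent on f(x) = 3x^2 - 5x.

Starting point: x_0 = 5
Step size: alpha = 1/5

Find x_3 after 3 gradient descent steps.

f(x) = 3x^2 - 5x, f'(x) = 6x + (-5)
Step 1: f'(5) = 25, x_1 = 5 - 1/5 * 25 = 0
Step 2: f'(0) = -5, x_2 = 0 - 1/5 * -5 = 1
Step 3: f'(1) = 1, x_3 = 1 - 1/5 * 1 = 4/5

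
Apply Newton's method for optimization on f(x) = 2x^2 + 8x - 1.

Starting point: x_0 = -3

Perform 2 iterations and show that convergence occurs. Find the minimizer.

f(x) = 2x^2 + 8x - 1, f'(x) = 4x + (8), f''(x) = 4
Step 1: f'(-3) = -4, x_1 = -3 - -4/4 = -2
Step 2: f'(-2) = 0, x_2 = -2 (converged)
Newton's method converges in 1 step for quadratics.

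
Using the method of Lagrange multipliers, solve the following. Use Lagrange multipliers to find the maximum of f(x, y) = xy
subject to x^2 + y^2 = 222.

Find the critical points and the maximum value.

Lagrange conditions: y = 2*lambda*x and x = 2*lambda*y
If x = 0 then y = 0, violating the constraint, so x, y != 0.
Dividing: y/x = x/y => x^2 = y^2 => y = x or y = -x
Constraint: 2x^2 = 222 => x^2 = 111 => x = +/-sqrt(111)
Critical points: (sqrt(111), sqrt(111)), (-sqrt(111), -sqrt(111)), (sqrt(111), -sqrt(111)), (-sqrt(111), sqrt(111))
  y = x:  xy = x^2 = 111  at (sqrt(111), sqrt(111)) and (-sqrt(111), -sqrt(111))
  y = -x: xy = -x^2 = -111 at (sqrt(111), -sqrt(111)) and (-sqrt(111), sqrt(111))
Maximum xy = 111 at (sqrt(111), sqrt(111)) and (-sqrt(111), -sqrt(111))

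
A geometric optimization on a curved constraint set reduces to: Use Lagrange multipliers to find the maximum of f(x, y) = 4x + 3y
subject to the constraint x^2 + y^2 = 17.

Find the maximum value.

Set up Lagrange conditions: grad f = lambda * grad g
  4 = 2*lambda*x
  3 = 2*lambda*y
From these: x/y = 4/3, so x = 4t, y = 3t for some t.
Substitute into constraint: (4t)^2 + (3t)^2 = 17
  t^2 * 25 = 17
  t = sqrt(17/25)
Maximum = 4*x + 3*y = (4^2 + 3^2)*t = 25 * sqrt(17/25) = sqrt(425)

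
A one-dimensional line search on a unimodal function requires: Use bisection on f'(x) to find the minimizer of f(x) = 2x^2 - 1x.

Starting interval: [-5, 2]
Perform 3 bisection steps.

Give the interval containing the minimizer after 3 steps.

Finding critical point of f(x) = 2x^2 - 1x using bisection on f'(x) = 4x + -1.
f'(x) = 0 when x = 1/4.
Starting interval: [-5, 2]
Step 1: mid = -3/2, f'(mid) = -7, new interval = [-3/2, 2]
Step 2: mid = 1/4, f'(mid) = 0, new interval = [1/4, 1/4]
Step 3: mid = 1/4, f'(mid) = 0, new interval = [1/4, 1/4]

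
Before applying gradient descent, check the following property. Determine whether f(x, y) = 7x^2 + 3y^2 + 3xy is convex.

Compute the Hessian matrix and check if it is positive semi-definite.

f(x,y) = 7x^2 + 3y^2 + 3xy
Hessian H = [[14, 3], [3, 6]]
trace(H) = 20, det(H) = 75
Eigenvalues: (20 +/- sqrt(100)) / 2 = 15, 5
Since both eigenvalues > 0, f is convex.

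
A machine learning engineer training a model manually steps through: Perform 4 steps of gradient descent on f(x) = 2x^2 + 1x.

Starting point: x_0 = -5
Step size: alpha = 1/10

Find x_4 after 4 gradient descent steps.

f(x) = 2x^2 + 1x, f'(x) = 4x + (1)
Step 1: f'(-5) = -19, x_1 = -5 - 1/10 * -19 = -31/10
Step 2: f'(-31/10) = -57/5, x_2 = -31/10 - 1/10 * -57/5 = -49/25
Step 3: f'(-49/25) = -171/25, x_3 = -49/25 - 1/10 * -171/25 = -319/250
Step 4: f'(-319/250) = -513/125, x_4 = -319/250 - 1/10 * -513/125 = -541/625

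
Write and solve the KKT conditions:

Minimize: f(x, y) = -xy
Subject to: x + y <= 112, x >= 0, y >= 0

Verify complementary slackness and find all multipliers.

Problem: min -xy s.t. x + y <= 112 (multiplier lambda), x >= 0 (mu_x), y >= 0 (mu_y)
KKT stationarity: -y + lambda - mu_x = 0, -x + lambda - mu_y = 0, with lambda, mu_x, mu_y >= 0
Complementary slackness: lambda*(x + y - 112) = 0, mu_x*x = 0, mu_y*y = 0
If lambda = 0: y = -mu_x <= 0 and x = -mu_y <= 0 force x = y = 0 with f = 0; but x = y = 56 is feasible with f = -3136 < 0, so this is not the minimum. Hence lambda > 0 and x + y = 112.
Try x > 0, y > 0 (so mu_x = mu_y = 0): y = lambda, x = lambda => x = y = lambda
x + y = 112 => 2*lambda = 112 => lambda = 56
x* = y* = 56 > 0, consistent with mu_x = mu_y = 0.
(Any feasible point with x = 0 or y = 0 has f = 0 > -3136, so the minimum is not on those boundaries.)
min(-xy) = -3136 (i.e. max xy = 3136)
Multipliers: lambda = 56, mu_x = 0, mu_y = 0
Complementary slackness: lambda*(x + y - 112) = 56*(56 + 56 - 112) = 0, mu_x*x = 0*56 = 0, mu_y*y = 0*56 = 0. Satisfied.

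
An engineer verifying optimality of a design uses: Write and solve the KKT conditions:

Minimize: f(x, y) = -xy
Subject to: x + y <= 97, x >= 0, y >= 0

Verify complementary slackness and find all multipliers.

Problem: min -xy s.t. x + y <= 97 (multiplier lambda), x >= 0 (mu_x), y >= 0 (mu_y)
KKT stationarity: -y + lambda - mu_x = 0, -x + lambda - mu_y = 0, with lambda, mu_x, mu_y >= 0
Complementary slackness: lambda*(x + y - 97) = 0, mu_x*x = 0, mu_y*y = 0
If lambda = 0: y = -mu_x <= 0 and x = -mu_y <= 0 force x = y = 0 with f = 0; but x = y = 97/2 is feasible with f = -9409/4 < 0, so this is not the minimum. Hence lambda > 0 and x + y = 97.
Try x > 0, y > 0 (so mu_x = mu_y = 0): y = lambda, x = lambda => x = y = lambda
x + y = 97 => 2*lambda = 97 => lambda = 97/2
x* = y* = 97/2 > 0, consistent with mu_x = mu_y = 0.
(Any feasible point with x = 0 or y = 0 has f = 0 > -9409/4, so the minimum is not on those boundaries.)
min(-xy) = -9409/4 (i.e. max xy = 9409/4)
Multipliers: lambda = 97/2, mu_x = 0, mu_y = 0
Complementary slackness: lambda*(x + y - 97) = 97/2*(97/2 + 97/2 - 97) = 0, mu_x*x = 0*97/2 = 0, mu_y*y = 0*97/2 = 0. Satisfied.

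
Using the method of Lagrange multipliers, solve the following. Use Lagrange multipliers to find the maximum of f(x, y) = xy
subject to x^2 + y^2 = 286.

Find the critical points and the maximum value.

Lagrange conditions: y = 2*lambda*x and x = 2*lambda*y
If x = 0 then y = 0, violating the constraint, so x, y != 0.
Dividing: y/x = x/y => x^2 = y^2 => y = x or y = -x
Constraint: 2x^2 = 286 => x^2 = 143 => x = +/-sqrt(143)
Critical points: (sqrt(143), sqrt(143)), (-sqrt(143), -sqrt(143)), (sqrt(143), -sqrt(143)), (-sqrt(143), sqrt(143))
  y = x:  xy = x^2 = 143  at (sqrt(143), sqrt(143)) and (-sqrt(143), -sqrt(143))
  y = -x: xy = -x^2 = -143 at (sqrt(143), -sqrt(143)) and (-sqrt(143), sqrt(143))
Maximum xy = 143 at (sqrt(143), sqrt(143)) and (-sqrt(143), -sqrt(143))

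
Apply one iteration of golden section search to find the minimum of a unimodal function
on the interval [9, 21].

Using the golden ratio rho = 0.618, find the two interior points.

Golden section search on [9, 21].
Golden ratio rho = 0.618 (approx).
Interior points:
  x_1 = 9 + (1-0.618)*12 = 13.5840
  x_2 = 9 + 0.618*12 = 16.4160
Compare f(x_1) and f(x_2) to determine which subinterval to keep.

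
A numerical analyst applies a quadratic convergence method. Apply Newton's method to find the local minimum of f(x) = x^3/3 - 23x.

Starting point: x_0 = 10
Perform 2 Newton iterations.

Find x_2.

f(x) = x^3/3 - 23x
f'(x) = x^2 - 23, f''(x) = 2x
Newton update: x_{n+1} = x_n - (x_n^2 - 23)/(2*x_n)
Step 1: x_0 = 10, f'=77, f''=20, x_1 = 123/20
Step 2: x_1 = 123/20, f'=5929/400, f''=123/10, x_2 = 24329/4920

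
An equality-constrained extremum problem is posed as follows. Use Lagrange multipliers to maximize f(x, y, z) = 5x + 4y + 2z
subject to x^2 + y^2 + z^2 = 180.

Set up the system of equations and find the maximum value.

Lagrange conditions: 5 = 2*lambda*x, 4 = 2*lambda*y, 2 = 2*lambda*z
So x:5 = y:4 = z:2, i.e. x = 5t, y = 4t, z = 2t
Constraint: t^2*(5^2 + 4^2 + 2^2) = 180
  t^2 * 45 = 180  =>  t = sqrt(4)
Maximum = 5*5t + 4*4t + 2*2t = 45*sqrt(4) = 90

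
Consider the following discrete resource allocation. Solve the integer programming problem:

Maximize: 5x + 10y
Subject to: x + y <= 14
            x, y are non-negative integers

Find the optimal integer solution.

Objective: 5x + 10y, constraint: x + y <= 14
Coefficient of y is 10 > coefficient of x is 5, so allocate the entire budget to y.
Optimal: x = 0, y = 14, value = 140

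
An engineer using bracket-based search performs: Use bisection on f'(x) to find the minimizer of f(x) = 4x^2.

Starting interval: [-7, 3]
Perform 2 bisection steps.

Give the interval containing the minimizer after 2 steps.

Finding critical point of f(x) = 4x^2 using bisection on f'(x) = 8x + 0.
f'(x) = 0 when x = 0.
Starting interval: [-7, 3]
Step 1: mid = -2, f'(mid) = -16, new interval = [-2, 3]
Step 2: mid = 1/2, f'(mid) = 4, new interval = [-2, 1/2]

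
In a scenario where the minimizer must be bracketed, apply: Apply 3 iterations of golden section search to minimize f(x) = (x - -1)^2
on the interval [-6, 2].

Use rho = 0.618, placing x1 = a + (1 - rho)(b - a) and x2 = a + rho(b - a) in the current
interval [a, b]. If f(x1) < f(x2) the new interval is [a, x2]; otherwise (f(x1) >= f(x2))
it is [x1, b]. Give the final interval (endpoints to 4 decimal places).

Golden section search for min of f(x) = (x - -1)^2 on [-6, 2].
Each step: x1 = a + (1 - rho)(b - a), x2 = a + rho(b - a); if f(x1) < f(x2) keep [a, x2], otherwise keep [x1, b].
Step 1: [-6.0000, 2.0000], x1=-2.9440 (f=3.7791), x2=-1.0560 (f=0.0031); f(x1) > f(x2) => keep [-2.9440, 2.0000]
Step 2: [-2.9440, 2.0000], x1=-1.0554 (f=0.0031), x2=0.1114 (f=1.2352); f(x1) < f(x2) => keep [-2.9440, 0.1114]
Step 3: [-2.9440, 0.1114], x1=-1.7768 (f=0.6035), x2=-1.0558 (f=0.0031); f(x1) > f(x2) => keep [-1.7768, 0.1114]
Final interval: [-1.7768, 0.1114]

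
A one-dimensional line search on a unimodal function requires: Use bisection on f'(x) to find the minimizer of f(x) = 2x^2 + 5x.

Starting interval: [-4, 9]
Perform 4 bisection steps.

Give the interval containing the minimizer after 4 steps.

Finding critical point of f(x) = 2x^2 + 5x using bisection on f'(x) = 4x + 5.
f'(x) = 0 when x = -5/4.
Starting interval: [-4, 9]
Step 1: mid = 5/2, f'(mid) = 15, new interval = [-4, 5/2]
Step 2: mid = -3/4, f'(mid) = 2, new interval = [-4, -3/4]
Step 3: mid = -19/8, f'(mid) = -9/2, new interval = [-19/8, -3/4]
Step 4: mid = -25/16, f'(mid) = -5/4, new interval = [-25/16, -3/4]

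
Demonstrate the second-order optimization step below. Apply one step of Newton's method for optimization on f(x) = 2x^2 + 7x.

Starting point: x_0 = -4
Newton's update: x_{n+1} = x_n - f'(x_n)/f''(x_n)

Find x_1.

f(x) = 2x^2 + 7x
f'(x) = 4x + (7), f''(x) = 4
Newton step: x_1 = x_0 - f'(x_0)/f''(x_0)
f'(-4) = -9
x_1 = -4 - -9/4 = -7/4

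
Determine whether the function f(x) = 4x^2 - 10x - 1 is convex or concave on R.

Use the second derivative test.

f(x) = 4x^2 - 10x - 1
f'(x) = 8x - 10
f''(x) = 8
Since f''(x) = 8 > 0 for all x, f is convex on R.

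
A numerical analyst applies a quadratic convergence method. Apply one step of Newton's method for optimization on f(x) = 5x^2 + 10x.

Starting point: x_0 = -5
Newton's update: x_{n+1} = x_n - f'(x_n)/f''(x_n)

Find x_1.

f(x) = 5x^2 + 10x
f'(x) = 10x + (10), f''(x) = 10
Newton step: x_1 = x_0 - f'(x_0)/f''(x_0)
f'(-5) = -40
x_1 = -5 - -40/10 = -1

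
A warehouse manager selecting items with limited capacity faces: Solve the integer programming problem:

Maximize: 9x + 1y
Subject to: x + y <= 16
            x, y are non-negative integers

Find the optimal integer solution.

Objective: 9x + 1y, constraint: x + y <= 16
Coefficient of x is 9 >= coefficient of y is 1, so allocate the entire budget to x.
Optimal: x = 16, y = 0, value = 144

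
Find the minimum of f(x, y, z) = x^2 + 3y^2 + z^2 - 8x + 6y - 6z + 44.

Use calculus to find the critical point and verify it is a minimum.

f(x,y,z) = x^2 + 3y^2 + z^2 - 8x + 6y - 6z + 44
df/dx = 2x + (-8) = 0 => x = 4
df/dy = 6y + (6) = 0 => y = -1
df/dz = 2z + (-6) = 0 => z = 3
f(4,-1,3) = 1*(4)^2 + 3*(-1)^2 + 1*(3)^2 + -8*(4) + 6*(-1) + -6*(3) + 44 = 16
Hessian is diagonal with entries 2, 6, 2 > 0, confirmed minimum.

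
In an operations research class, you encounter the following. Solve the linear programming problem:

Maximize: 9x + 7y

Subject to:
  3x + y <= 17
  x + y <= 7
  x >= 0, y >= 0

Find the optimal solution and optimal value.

Feasible vertices: (0, 0), (0, 7), (5, 2), (17/3, 0)
Objective 9x + 7y at each:
  (0, 0): 0
  (0, 7): 49
  (5, 2): 59
  (17/3, 0): 51
Maximum is 59 at (5, 2).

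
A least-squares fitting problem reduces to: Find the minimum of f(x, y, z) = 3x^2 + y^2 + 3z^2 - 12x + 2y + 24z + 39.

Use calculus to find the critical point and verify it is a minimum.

f(x,y,z) = 3x^2 + y^2 + 3z^2 - 12x + 2y + 24z + 39
df/dx = 6x + (-12) = 0 => x = 2
df/dy = 2y + (2) = 0 => y = -1
df/dz = 6z + (24) = 0 => z = -4
f(2,-1,-4) = 3*(2)^2 + 1*(-1)^2 + 3*(-4)^2 + -12*(2) + 2*(-1) + 24*(-4) + 39 = -22
Hessian is diagonal with entries 6, 2, 6 > 0, confirmed minimum.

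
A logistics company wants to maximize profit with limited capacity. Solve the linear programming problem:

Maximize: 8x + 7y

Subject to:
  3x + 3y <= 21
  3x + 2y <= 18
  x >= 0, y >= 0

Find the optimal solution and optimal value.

Feasible vertices: (0, 0), (0, 7), (4, 3), (6, 0)
Objective 8x + 7y at each:
  (0, 0): 0
  (0, 7): 49
  (4, 3): 53
  (6, 0): 48
Maximum is 53 at (4, 3).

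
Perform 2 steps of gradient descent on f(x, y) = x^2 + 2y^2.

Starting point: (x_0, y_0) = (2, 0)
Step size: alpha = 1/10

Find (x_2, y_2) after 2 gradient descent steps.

f(x,y) = x^2 + 2y^2
grad_x = 2x + 0y, grad_y = 4y + 0x
Step 1: grad = (4, 0), (8/5, 0)
Step 2: grad = (16/5, 0), (32/25, 0)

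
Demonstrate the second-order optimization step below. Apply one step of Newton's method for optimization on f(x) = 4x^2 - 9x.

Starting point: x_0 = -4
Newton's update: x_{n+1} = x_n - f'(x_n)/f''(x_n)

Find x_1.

f(x) = 4x^2 - 9x
f'(x) = 8x + (-9), f''(x) = 8
Newton step: x_1 = x_0 - f'(x_0)/f''(x_0)
f'(-4) = -41
x_1 = -4 - -41/8 = 9/8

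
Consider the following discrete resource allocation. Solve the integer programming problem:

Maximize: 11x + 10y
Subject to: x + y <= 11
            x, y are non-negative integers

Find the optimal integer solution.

Objective: 11x + 10y, constraint: x + y <= 11
Coefficient of x is 11 >= coefficient of y is 10, so allocate the entire budget to x.
Optimal: x = 11, y = 0, value = 121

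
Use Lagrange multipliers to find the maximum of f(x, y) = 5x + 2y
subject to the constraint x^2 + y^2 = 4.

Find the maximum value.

Set up Lagrange conditions: grad f = lambda * grad g
  5 = 2*lambda*x
  2 = 2*lambda*y
From these: x/y = 5/2, so x = 5t, y = 2t for some t.
Substitute into constraint: (5t)^2 + (2t)^2 = 4
  t^2 * 29 = 4
  t = sqrt(4/29)
Maximum = 5*x + 2*y = (5^2 + 2^2)*t = 29 * sqrt(4/29) = sqrt(116)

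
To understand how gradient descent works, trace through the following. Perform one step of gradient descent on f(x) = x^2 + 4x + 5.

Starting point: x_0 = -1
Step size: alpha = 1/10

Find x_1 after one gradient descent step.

f(x) = x^2 + 4x + 5
f'(x) = 2x + 4
f'(-1) = 2*-1 + (4) = 2
x_1 = x_0 - alpha * f'(x_0) = -1 - 1/10 * 2 = -6/5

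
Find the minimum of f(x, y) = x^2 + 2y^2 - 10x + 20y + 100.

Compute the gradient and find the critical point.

f(x,y) = x^2 + 2y^2 - 10x + 20y + 100
df/dx = 2x + (-10) = 0  =>  x = 5
df/dy = 4y + (20) = 0  =>  y = -5
f(5, -5) = 1*(5)^2 + 2*(-5)^2 + -10*(5) + 20*(-5) + 100 = 25
Hessian is diagonal with entries 2, 4 > 0, so this is a minimum.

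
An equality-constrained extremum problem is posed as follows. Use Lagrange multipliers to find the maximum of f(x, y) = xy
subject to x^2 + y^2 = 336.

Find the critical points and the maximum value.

Lagrange conditions: y = 2*lambda*x and x = 2*lambda*y
If x = 0 then y = 0, violating the constraint, so x, y != 0.
Dividing: y/x = x/y => x^2 = y^2 => y = x or y = -x
Constraint: 2x^2 = 336 => x^2 = 168 => x = +/-sqrt(168)
Critical points: (sqrt(168), sqrt(168)), (-sqrt(168), -sqrt(168)), (sqrt(168), -sqrt(168)), (-sqrt(168), sqrt(168))
  y = x:  xy = x^2 = 168  at (sqrt(168), sqrt(168)) and (-sqrt(168), -sqrt(168))
  y = -x: xy = -x^2 = -168 at (sqrt(168), -sqrt(168)) and (-sqrt(168), sqrt(168))
Maximum xy = 168 at (sqrt(168), sqrt(168)) and (-sqrt(168), -sqrt(168))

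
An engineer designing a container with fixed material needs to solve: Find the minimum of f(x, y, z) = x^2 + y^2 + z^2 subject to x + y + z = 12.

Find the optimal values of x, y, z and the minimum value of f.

Using Lagrange multipliers on f = x^2 + y^2 + z^2 with constraint x + y + z = 12:
Conditions: 2*1*x = lambda, 2*1*y = lambda, 2*1*z = lambda
So x = lambda/2, y = lambda/2, z = lambda/2
Substituting into constraint: lambda * (3/2) = 12
lambda = 8
x = 4, y = 4, z = 4
Minimum value = 48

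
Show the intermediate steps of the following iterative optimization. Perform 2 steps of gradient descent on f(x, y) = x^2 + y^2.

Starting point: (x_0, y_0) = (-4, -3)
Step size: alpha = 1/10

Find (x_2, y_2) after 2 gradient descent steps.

f(x,y) = x^2 + y^2
grad_x = 2x + 0y, grad_y = 2y + 0x
Step 1: grad = (-8, -6), (-16/5, -12/5)
Step 2: grad = (-32/5, -24/5), (-64/25, -48/25)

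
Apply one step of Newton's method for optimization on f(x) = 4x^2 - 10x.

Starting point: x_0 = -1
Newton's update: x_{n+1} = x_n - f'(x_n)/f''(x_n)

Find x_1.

f(x) = 4x^2 - 10x
f'(x) = 8x + (-10), f''(x) = 8
Newton step: x_1 = x_0 - f'(x_0)/f''(x_0)
f'(-1) = -18
x_1 = -1 - -18/8 = 5/4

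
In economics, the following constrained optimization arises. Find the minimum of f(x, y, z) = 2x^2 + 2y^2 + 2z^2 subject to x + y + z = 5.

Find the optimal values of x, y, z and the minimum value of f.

Using Lagrange multipliers on f = 2x^2 + 2y^2 + 2z^2 with constraint x + y + z = 5:
Conditions: 2*2*x = lambda, 2*2*y = lambda, 2*2*z = lambda
So x = lambda/4, y = lambda/4, z = lambda/4
Substituting into constraint: lambda * (3/4) = 5
lambda = 20/3
x = 5/3, y = 5/3, z = 5/3
Minimum value = 50/3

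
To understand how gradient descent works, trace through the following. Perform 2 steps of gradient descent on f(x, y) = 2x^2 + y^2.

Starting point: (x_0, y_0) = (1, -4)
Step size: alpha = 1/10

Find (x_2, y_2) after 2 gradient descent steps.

f(x,y) = 2x^2 + y^2
grad_x = 4x + 0y, grad_y = 2y + 0x
Step 1: grad = (4, -8), (3/5, -16/5)
Step 2: grad = (12/5, -32/5), (9/25, -64/25)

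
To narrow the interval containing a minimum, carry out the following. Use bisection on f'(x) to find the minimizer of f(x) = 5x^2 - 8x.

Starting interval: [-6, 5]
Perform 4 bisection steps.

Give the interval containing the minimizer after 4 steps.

Finding critical point of f(x) = 5x^2 - 8x using bisection on f'(x) = 10x + -8.
f'(x) = 0 when x = 4/5.
Starting interval: [-6, 5]
Step 1: mid = -1/2, f'(mid) = -13, new interval = [-1/2, 5]
Step 2: mid = 9/4, f'(mid) = 29/2, new interval = [-1/2, 9/4]
Step 3: mid = 7/8, f'(mid) = 3/4, new interval = [-1/2, 7/8]
Step 4: mid = 3/16, f'(mid) = -49/8, new interval = [3/16, 7/8]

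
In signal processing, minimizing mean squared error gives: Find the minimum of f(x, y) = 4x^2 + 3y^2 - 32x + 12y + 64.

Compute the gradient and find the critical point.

f(x,y) = 4x^2 + 3y^2 - 32x + 12y + 64
df/dx = 8x + (-32) = 0  =>  x = 4
df/dy = 6y + (12) = 0  =>  y = -2
f(4, -2) = 4*(4)^2 + 3*(-2)^2 + -32*(4) + 12*(-2) + 64 = -12
Hessian is diagonal with entries 8, 6 > 0, so this is a minimum.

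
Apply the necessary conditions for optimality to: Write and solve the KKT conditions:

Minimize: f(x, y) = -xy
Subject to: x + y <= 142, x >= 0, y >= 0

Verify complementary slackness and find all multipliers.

Problem: min -xy s.t. x + y <= 142 (multiplier lambda), x >= 0 (mu_x), y >= 0 (mu_y)
KKT stationarity: -y + lambda - mu_x = 0, -x + lambda - mu_y = 0, with lambda, mu_x, mu_y >= 0
Complementary slackness: lambda*(x + y - 142) = 0, mu_x*x = 0, mu_y*y = 0
If lambda = 0: y = -mu_x <= 0 and x = -mu_y <= 0 force x = y = 0 with f = 0; but x = y = 71 is feasible with f = -5041 < 0, so this is not the minimum. Hence lambda > 0 and x + y = 142.
Try x > 0, y > 0 (so mu_x = mu_y = 0): y = lambda, x = lambda => x = y = lambda
x + y = 142 => 2*lambda = 142 => lambda = 71
x* = y* = 71 > 0, consistent with mu_x = mu_y = 0.
(Any feasible point with x = 0 or y = 0 has f = 0 > -5041, so the minimum is not on those boundaries.)
min(-xy) = -5041 (i.e. max xy = 5041)
Multipliers: lambda = 71, mu_x = 0, mu_y = 0
Complementary slackness: lambda*(x + y - 142) = 71*(71 + 71 - 142) = 0, mu_x*x = 0*71 = 0, mu_y*y = 0*71 = 0. Satisfied.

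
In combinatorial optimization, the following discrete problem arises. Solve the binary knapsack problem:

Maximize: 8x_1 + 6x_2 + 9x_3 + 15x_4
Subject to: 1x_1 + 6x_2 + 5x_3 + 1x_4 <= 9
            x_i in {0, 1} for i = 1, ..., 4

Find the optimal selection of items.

Items: item 1 (v=8, w=1), item 2 (v=6, w=6), item 3 (v=9, w=5), item 4 (v=15, w=1)
Capacity: 9
Checking all 16 subsets (w = total weight, v = total value):
  {}: w = 0, v = 0
  {1}: w = 1, v = 8
  {2}: w = 6, v = 6
  {3}: w = 5, v = 9
  {4}: w = 1, v = 15
  {1, 2}: w = 7, v = 14
  {1, 3}: w = 6, v = 17
  {1, 4}: w = 2, v = 23
  {2, 3}: w = 11 > 9, infeasible
  {2, 4}: w = 7, v = 21
  {3, 4}: w = 6, v = 24
  {1, 2, 3}: w = 12 > 9, infeasible
  {1, 2, 4}: w = 8, v = 29
  {1, 3, 4}: w = 7, v = 32
  {2, 3, 4}: w = 12 > 9, infeasible
  {1, 2, 3, 4}: w = 13 > 9, infeasible
Best feasible subset: items [1, 3, 4]
Total weight: 7 <= 9, total value: 32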